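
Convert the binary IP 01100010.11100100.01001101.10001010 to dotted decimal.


01100010 = 98
11100100 = 228
01001101 = 77
10001010 = 138
IP: 98.228.77.138


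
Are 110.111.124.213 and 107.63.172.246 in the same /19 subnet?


Mask: 255.255.224.0
110.111.124.213 AND mask = 110.111.96.0
107.63.172.246 AND mask = 107.63.160.0
No, different subnets (110.111.96.0 vs 107.63.160.0)


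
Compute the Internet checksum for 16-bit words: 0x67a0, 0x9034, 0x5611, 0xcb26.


Sum all words (with carry folding):
+ 0x67a0 = 0x67a0
+ 0x9034 = 0xf7d4
+ 0x5611 = 0x4de6
+ 0xcb26 = 0x190d
One's complement: ~0x190d
Checksum = 0xe6f2


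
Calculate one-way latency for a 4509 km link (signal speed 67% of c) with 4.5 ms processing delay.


Speed = 0.67 * 3e5 km/s = 201000 km/s
Propagation delay = 4509 / 201000 = 0.0224 s = 22.4328 ms
Processing delay = 4.5 ms
Total one-way latency = 26.9328 ms


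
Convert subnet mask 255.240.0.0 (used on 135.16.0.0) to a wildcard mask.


Subnet mask: 255.240.0.0
Wildcard = 255.255.255.255 - subnet mask
255 - 255 = 0
255 - 240 = 15
255 - 0 = 255
255 - 0 = 255
Wildcard: 0.15.255.255


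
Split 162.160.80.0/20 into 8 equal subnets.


New prefix = 20 + 3 = 23
Each subnet has 512 addresses
  162.160.80.0/23
  162.160.82.0/23
  162.160.84.0/23
  162.160.86.0/23
  162.160.88.0/23
  162.160.90.0/23
  162.160.92.0/23
  162.160.94.0/23
Subnets: 162.160.80.0/23, 162.160.82.0/23, 162.160.84.0/23, 162.160.86.0/23, 162.160.88.0/23, 162.160.90.0/23, 162.160.92.0/23, 162.160.94.0/23


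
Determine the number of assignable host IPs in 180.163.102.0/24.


Host bits = 32 - 24 = 8
Total addresses = 2^8 = 256
Usable = total - 2 (network and broadcast)
Usable hosts: 254


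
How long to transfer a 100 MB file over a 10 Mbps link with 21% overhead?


Effective throughput = 10 * (1 - 21/100) = 7.9 Mbps
File size in Mb = 100 * 8 = 800 Mb
Time = 800 / 7.9
Time = 101.2658 seconds


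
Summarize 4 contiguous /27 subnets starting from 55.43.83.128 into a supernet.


Original prefix: /27
Number of subnets: 4 = 2^2
New prefix = 27 - 2 = 25
Supernet: 55.43.83.128/25


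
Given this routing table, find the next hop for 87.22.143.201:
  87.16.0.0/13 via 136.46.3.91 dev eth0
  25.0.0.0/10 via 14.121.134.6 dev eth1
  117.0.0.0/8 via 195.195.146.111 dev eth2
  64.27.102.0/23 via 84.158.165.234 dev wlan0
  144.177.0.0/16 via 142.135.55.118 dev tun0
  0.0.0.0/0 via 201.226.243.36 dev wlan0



Longest prefix match for 87.22.143.201:
  /13 87.16.0.0: MATCH
  /10 25.0.0.0: no
  /8 117.0.0.0: no
  /23 64.27.102.0: no
  /16 144.177.0.0: no
  /0 0.0.0.0: MATCH
Selected: next-hop 136.46.3.91 via eth0 (matched /13)


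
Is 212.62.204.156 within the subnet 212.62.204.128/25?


Subnet network: 212.62.204.128
Test IP AND mask: 212.62.204.128
Yes, 212.62.204.156 is in 212.62.204.128/25


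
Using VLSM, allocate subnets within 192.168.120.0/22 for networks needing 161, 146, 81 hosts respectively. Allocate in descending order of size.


161 hosts -> /24 (254 usable): 192.168.120.0/24
146 hosts -> /24 (254 usable): 192.168.121.0/24
81 hosts -> /25 (126 usable): 192.168.122.0/25
Allocation: 192.168.120.0/24 (161 hosts, 254 usable); 192.168.121.0/24 (146 hosts, 254 usable); 192.168.122.0/25 (81 hosts, 126 usable)


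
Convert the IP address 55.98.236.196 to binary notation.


55 = 00110111
98 = 01100010
236 = 11101100
196 = 11000100
Binary: 00110111.01100010.11101100.11000100


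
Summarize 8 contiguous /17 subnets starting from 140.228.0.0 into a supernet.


Original prefix: /17
Number of subnets: 8 = 2^3
New prefix = 17 - 3 = 14
Supernet: 140.228.0.0/14


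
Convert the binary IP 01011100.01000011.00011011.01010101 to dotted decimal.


01011100 = 92
01000011 = 67
00011011 = 27
01010101 = 85
IP: 92.67.27.85


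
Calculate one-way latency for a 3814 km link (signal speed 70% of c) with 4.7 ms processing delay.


Speed = 0.7 * 3e5 km/s = 210000 km/s
Propagation delay = 3814 / 210000 = 0.0182 s = 18.1619 ms
Processing delay = 4.7 ms
Total one-way latency = 22.8619 ms


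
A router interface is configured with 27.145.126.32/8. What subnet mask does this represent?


/8 means 8 network bits, 24 host bits
Binary: 11111111000000000000000000000000
Mask: 255.0.0.0


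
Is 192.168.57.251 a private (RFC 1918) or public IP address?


RFC 1918 private ranges:
  10.0.0.0/8 (10.0.0.0 - 10.255.255.255)
  172.16.0.0/12 (172.16.0.0 - 172.31.255.255)
  192.168.0.0/16 (192.168.0.0 - 192.168.255.255)
Private (in 192.168.0.0/16)


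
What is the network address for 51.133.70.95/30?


IP:   00110011.10000101.01000110.01011111
Mask: 11111111.11111111.11111111.11111100
AND operation:
Net:  00110011.10000101.01000110.01011100
Network: 51.133.70.92/30


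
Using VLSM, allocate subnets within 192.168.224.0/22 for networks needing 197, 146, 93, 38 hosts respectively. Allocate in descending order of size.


197 hosts -> /24 (254 usable): 192.168.224.0/24
146 hosts -> /24 (254 usable): 192.168.225.0/24
93 hosts -> /25 (126 usable): 192.168.226.0/25
38 hosts -> /26 (62 usable): 192.168.226.128/26
Allocation: 192.168.224.0/24 (197 hosts, 254 usable); 192.168.225.0/24 (146 hosts, 254 usable); 192.168.226.0/25 (93 hosts, 126 usable); 192.168.226.128/26 (38 hosts, 62 usable)


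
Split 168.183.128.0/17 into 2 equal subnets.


New prefix = 17 + 1 = 18
Each subnet has 16384 addresses
  168.183.128.0/18
  168.183.192.0/18
Subnets: 168.183.128.0/18, 168.183.192.0/18


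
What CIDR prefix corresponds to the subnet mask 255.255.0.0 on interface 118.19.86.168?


Binary: 11111111.11111111.00000000.00000000
Count leading 1s
Prefix: /16


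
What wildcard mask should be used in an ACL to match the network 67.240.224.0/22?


Subnet mask: 255.255.252.0
Wildcard = 255.255.255.255 - subnet mask
255 - 255 = 0
255 - 255 = 0
255 - 252 = 3
255 - 0 = 255
Wildcard: 0.0.3.255


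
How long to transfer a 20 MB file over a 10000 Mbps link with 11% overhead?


Effective throughput = 10000 * (1 - 11/100) = 8900 Mbps
File size in Mb = 20 * 8 = 160 Mb
Time = 160 / 8900
Time = 0.018 seconds


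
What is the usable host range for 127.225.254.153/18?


Network: 127.225.192.0
Broadcast: 127.225.255.255
First usable = network + 1
Last usable = broadcast - 1
Range: 127.225.192.1 to 127.225.255.254


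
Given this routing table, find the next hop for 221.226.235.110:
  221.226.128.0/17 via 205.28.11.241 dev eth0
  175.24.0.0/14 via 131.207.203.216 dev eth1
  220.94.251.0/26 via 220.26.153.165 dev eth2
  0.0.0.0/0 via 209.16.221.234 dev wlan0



Longest prefix match for 221.226.235.110:
  /17 221.226.128.0: MATCH
  /14 175.24.0.0: no
  /26 220.94.251.0: no
  /0 0.0.0.0: MATCH
Selected: next-hop 205.28.11.241 via eth0 (matched /17)


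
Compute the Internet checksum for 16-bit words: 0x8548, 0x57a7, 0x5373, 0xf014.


Sum all words (with carry folding):
+ 0x8548 = 0x8548
+ 0x57a7 = 0xdcef
+ 0x5373 = 0x3063
+ 0xf014 = 0x2078
One's complement: ~0x2078
Checksum = 0xdf87


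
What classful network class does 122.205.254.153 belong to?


First octet: 122
Binary: 01111010
0xxxxxxx -> Class A (1-126)
Class A, default mask 255.0.0.0 (/8)


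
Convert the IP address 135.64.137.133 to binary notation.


135 = 10000111
64 = 01000000
137 = 10001001
133 = 10000101
Binary: 10000111.01000000.10001001.10000101


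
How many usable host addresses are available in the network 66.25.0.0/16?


Host bits = 32 - 16 = 16
Total addresses = 2^16 = 65536
Usable = total - 2 (network and broadcast)
Usable hosts: 65534


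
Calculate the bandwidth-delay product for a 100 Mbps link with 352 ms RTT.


BDP = bandwidth * RTT
= 100 Mbps * 352 ms
= 100 * 1e6 * 352 / 1000 bits
= 35200000 bits
= 4400000 bytes
= 4296.875 KB
BDP = 35200000 bits (4400000 bytes)


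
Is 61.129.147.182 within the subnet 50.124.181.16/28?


Subnet network: 50.124.181.16
Test IP AND mask: 61.129.147.176
No, 61.129.147.182 is not in 50.124.181.16/28


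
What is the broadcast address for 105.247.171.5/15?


Network: 105.246.0.0/15
Host bits = 17
Set all host bits to 1:
Broadcast: 105.247.255.255


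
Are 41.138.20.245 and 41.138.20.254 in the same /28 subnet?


Mask: 255.255.255.240
41.138.20.245 AND mask = 41.138.20.240
41.138.20.254 AND mask = 41.138.20.240
Yes, same subnet (41.138.20.240)


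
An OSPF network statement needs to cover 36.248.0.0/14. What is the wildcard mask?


Subnet mask: 255.252.0.0
Wildcard = 255.255.255.255 - subnet mask
255 - 255 = 0
255 - 252 = 3
255 - 0 = 255
255 - 0 = 255
Wildcard: 0.3.255.255


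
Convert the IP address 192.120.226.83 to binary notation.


192 = 11000000
120 = 01111000
226 = 11100010
83 = 01010011
Binary: 11000000.01111000.11100010.01010011


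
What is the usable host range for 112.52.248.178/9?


Network: 112.0.0.0
Broadcast: 112.127.255.255
First usable = network + 1
Last usable = broadcast - 1
Range: 112.0.0.1 to 112.127.255.254


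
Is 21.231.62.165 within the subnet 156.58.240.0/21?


Subnet network: 156.58.240.0
Test IP AND mask: 21.231.56.0
No, 21.231.62.165 is not in 156.58.240.0/21


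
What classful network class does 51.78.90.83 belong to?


First octet: 51
Binary: 00110011
0xxxxxxx -> Class A (1-126)
Class A, default mask 255.0.0.0 (/8)


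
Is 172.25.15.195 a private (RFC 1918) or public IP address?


RFC 1918 private ranges:
  10.0.0.0/8 (10.0.0.0 - 10.255.255.255)
  172.16.0.0/12 (172.16.0.0 - 172.31.255.255)
  192.168.0.0/16 (192.168.0.0 - 192.168.255.255)
Private (in 172.16.0.0/12)


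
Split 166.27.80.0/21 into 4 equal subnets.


New prefix = 21 + 2 = 23
Each subnet has 512 addresses
  166.27.80.0/23
  166.27.82.0/23
  166.27.84.0/23
  166.27.86.0/23
Subnets: 166.27.80.0/23, 166.27.82.0/23, 166.27.84.0/23, 166.27.86.0/23


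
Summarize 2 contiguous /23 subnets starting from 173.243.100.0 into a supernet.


Original prefix: /23
Number of subnets: 2 = 2^1
New prefix = 23 - 1 = 22
Supernet: 173.243.100.0/22


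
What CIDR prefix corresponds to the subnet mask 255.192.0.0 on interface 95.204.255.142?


Binary: 11111111.11000000.00000000.00000000
Count leading 1s
Prefix: /10


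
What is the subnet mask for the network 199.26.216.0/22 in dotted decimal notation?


/22 means 22 network bits, 10 host bits
Binary: 11111111111111111111110000000000
Mask: 255.255.252.0


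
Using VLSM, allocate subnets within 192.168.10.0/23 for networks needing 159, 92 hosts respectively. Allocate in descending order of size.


159 hosts -> /24 (254 usable): 192.168.10.0/24
92 hosts -> /25 (126 usable): 192.168.11.0/25
Allocation: 192.168.10.0/24 (159 hosts, 254 usable); 192.168.11.0/25 (92 hosts, 126 usable)


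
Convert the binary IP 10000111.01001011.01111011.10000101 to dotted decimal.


10000111 = 135
01001011 = 75
01111011 = 123
10000101 = 133
IP: 135.75.123.133


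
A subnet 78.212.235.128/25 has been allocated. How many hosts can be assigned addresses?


Host bits = 32 - 25 = 7
Total addresses = 2^7 = 128
Usable = total - 2 (network and broadcast)
Usable hosts: 126


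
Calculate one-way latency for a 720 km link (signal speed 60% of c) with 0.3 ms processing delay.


Speed = 0.6 * 3e5 km/s = 180000 km/s
Propagation delay = 720 / 180000 = 0.004 s = 4 ms
Processing delay = 0.3 ms
Total one-way latency = 4.3 ms


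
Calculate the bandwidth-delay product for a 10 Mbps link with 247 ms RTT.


BDP = bandwidth * RTT
= 10 Mbps * 247 ms
= 10 * 1e6 * 247 / 1000 bits
= 2470000 bits
= 308750 bytes
= 301.5137 KB
BDP = 2470000 bits (308750 bytes)


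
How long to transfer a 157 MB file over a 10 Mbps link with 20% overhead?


Effective throughput = 10 * (1 - 20/100) = 8 Mbps
File size in Mb = 157 * 8 = 1256 Mb
Time = 1256 / 8
Time = 157 seconds


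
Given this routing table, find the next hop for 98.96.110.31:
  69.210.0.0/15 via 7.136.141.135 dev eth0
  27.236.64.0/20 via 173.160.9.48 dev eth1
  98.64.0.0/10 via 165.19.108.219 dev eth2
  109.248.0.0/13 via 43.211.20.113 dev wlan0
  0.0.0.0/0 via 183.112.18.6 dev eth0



Longest prefix match for 98.96.110.31:
  /15 69.210.0.0: no
  /20 27.236.64.0: no
  /10 98.64.0.0: MATCH
  /13 109.248.0.0: no
  /0 0.0.0.0: MATCH
Selected: next-hop 165.19.108.219 via eth2 (matched /10)


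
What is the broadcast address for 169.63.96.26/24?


Network: 169.63.96.0/24
Host bits = 8
Set all host bits to 1:
Broadcast: 169.63.96.255


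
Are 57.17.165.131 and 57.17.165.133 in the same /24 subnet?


Mask: 255.255.255.0
57.17.165.131 AND mask = 57.17.165.0
57.17.165.133 AND mask = 57.17.165.0
Yes, same subnet (57.17.165.0)


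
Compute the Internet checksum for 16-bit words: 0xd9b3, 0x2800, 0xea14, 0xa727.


Sum all words (with carry folding):
+ 0xd9b3 = 0xd9b3
+ 0x2800 = 0x01b4
+ 0xea14 = 0xebc8
+ 0xa727 = 0x92f0
One's complement: ~0x92f0
Checksum = 0x6d0f


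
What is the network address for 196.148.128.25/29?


IP:   11000100.10010100.10000000.00011001
Mask: 11111111.11111111.11111111.11111000
AND operation:
Net:  11000100.10010100.10000000.00011000
Network: 196.148.128.24/29


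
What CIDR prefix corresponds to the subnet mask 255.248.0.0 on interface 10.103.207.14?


Binary: 11111111.11111000.00000000.00000000
Count leading 1s
Prefix: /13


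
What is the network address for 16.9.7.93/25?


IP:   00010000.00001001.00000111.01011101
Mask: 11111111.11111111.11111111.10000000
AND operation:
Net:  00010000.00001001.00000111.00000000
Network: 16.9.7.0/25


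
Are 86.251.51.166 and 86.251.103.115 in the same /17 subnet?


Mask: 255.255.128.0
86.251.51.166 AND mask = 86.251.0.0
86.251.103.115 AND mask = 86.251.0.0
Yes, same subnet (86.251.0.0)


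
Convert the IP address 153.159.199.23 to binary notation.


153 = 10011001
159 = 10011111
199 = 11000111
23 = 00010111
Binary: 10011001.10011111.11000111.00010111


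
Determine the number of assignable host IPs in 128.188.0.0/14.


Host bits = 32 - 14 = 18
Total addresses = 2^18 = 262144
Usable = total - 2 (network and broadcast)
Usable hosts: 262142


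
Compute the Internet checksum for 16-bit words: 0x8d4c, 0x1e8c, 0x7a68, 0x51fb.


Sum all words (with carry folding):
+ 0x8d4c = 0x8d4c
+ 0x1e8c = 0xabd8
+ 0x7a68 = 0x2641
+ 0x51fb = 0x783c
One's complement: ~0x783c
Checksum = 0x87c3


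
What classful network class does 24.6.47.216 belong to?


First octet: 24
Binary: 00011000
0xxxxxxx -> Class A (1-126)
Class A, default mask 255.0.0.0 (/8)


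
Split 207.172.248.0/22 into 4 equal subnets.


New prefix = 22 + 2 = 24
Each subnet has 256 addresses
  207.172.248.0/24
  207.172.249.0/24
  207.172.250.0/24
  207.172.251.0/24
Subnets: 207.172.248.0/24, 207.172.249.0/24, 207.172.250.0/24, 207.172.251.0/24


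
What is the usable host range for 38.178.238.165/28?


Network: 38.178.238.160
Broadcast: 38.178.238.175
First usable = network + 1
Last usable = broadcast - 1
Range: 38.178.238.161 to 38.178.238.174


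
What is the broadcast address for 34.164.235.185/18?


Network: 34.164.192.0/18
Host bits = 14
Set all host bits to 1:
Broadcast: 34.164.255.255


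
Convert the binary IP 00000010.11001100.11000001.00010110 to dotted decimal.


00000010 = 2
11001100 = 204
11000001 = 193
00010110 = 22
IP: 2.204.193.22


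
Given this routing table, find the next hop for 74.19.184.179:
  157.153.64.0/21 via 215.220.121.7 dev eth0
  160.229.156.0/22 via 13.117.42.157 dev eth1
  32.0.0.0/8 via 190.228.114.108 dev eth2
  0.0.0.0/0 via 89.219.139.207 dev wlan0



Longest prefix match for 74.19.184.179:
  /21 157.153.64.0: no
  /22 160.229.156.0: no
  /8 32.0.0.0: no
  /0 0.0.0.0: MATCH
Selected: next-hop 89.219.139.207 via wlan0 (matched /0)


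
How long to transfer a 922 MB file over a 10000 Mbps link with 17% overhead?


Effective throughput = 10000 * (1 - 17/100) = 8300 Mbps
File size in Mb = 922 * 8 = 7376 Mb
Time = 7376 / 8300
Time = 0.8887 seconds


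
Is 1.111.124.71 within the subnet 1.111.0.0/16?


Subnet network: 1.111.0.0
Test IP AND mask: 1.111.0.0
Yes, 1.111.124.71 is in 1.111.0.0/16


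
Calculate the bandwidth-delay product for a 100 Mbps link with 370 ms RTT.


BDP = bandwidth * RTT
= 100 Mbps * 370 ms
= 100 * 1e6 * 370 / 1000 bits
= 37000000 bits
= 4625000 bytes
= 4516.6016 KB
BDP = 37000000 bits (4625000 bytes)


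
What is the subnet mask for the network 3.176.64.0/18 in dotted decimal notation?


/18 means 18 network bits, 14 host bits
Binary: 11111111111111111100000000000000
Mask: 255.255.192.0


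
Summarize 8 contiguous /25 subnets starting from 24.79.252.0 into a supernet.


Original prefix: /25
Number of subnets: 8 = 2^3
New prefix = 25 - 3 = 22
Supernet: 24.79.252.0/22


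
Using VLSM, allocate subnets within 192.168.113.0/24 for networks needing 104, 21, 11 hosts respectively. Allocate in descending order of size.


104 hosts -> /25 (126 usable): 192.168.113.0/25
21 hosts -> /27 (30 usable): 192.168.113.128/27
11 hosts -> /28 (14 usable): 192.168.113.160/28
Allocation: 192.168.113.0/25 (104 hosts, 126 usable); 192.168.113.128/27 (21 hosts, 30 usable); 192.168.113.160/28 (11 hosts, 14 usable)


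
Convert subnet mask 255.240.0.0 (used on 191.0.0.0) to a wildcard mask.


Subnet mask: 255.240.0.0
Wildcard = 255.255.255.255 - subnet mask
255 - 255 = 0
255 - 240 = 15
255 - 0 = 255
255 - 0 = 255
Wildcard: 0.15.255.255


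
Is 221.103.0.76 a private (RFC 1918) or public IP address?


RFC 1918 private ranges:
  10.0.0.0/8 (10.0.0.0 - 10.255.255.255)
  172.16.0.0/12 (172.16.0.0 - 172.31.255.255)
  192.168.0.0/16 (192.168.0.0 - 192.168.255.255)
Public (not in any RFC 1918 range)


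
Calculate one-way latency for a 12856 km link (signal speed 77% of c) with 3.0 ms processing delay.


Speed = 0.77 * 3e5 km/s = 231000 km/s
Propagation delay = 12856 / 231000 = 0.0557 s = 55.6537 ms
Processing delay = 3.0 ms
Total one-way latency = 58.6537 ms


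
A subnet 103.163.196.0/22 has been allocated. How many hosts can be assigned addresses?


Host bits = 32 - 22 = 10
Total addresses = 2^10 = 1024
Usable = total - 2 (network and broadcast)
Usable hosts: 1022


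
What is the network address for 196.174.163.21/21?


IP:   11000100.10101110.10100011.00010101
Mask: 11111111.11111111.11111000.00000000
AND operation:
Net:  11000100.10101110.10100000.00000000
Network: 196.174.160.0/21


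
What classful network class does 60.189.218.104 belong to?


First octet: 60
Binary: 00111100
0xxxxxxx -> Class A (1-126)
Class A, default mask 255.0.0.0 (/8)


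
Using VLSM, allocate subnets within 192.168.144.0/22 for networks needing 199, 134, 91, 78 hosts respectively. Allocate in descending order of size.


199 hosts -> /24 (254 usable): 192.168.144.0/24
134 hosts -> /24 (254 usable): 192.168.145.0/24
91 hosts -> /25 (126 usable): 192.168.146.0/25
78 hosts -> /25 (126 usable): 192.168.146.128/25
Allocation: 192.168.144.0/24 (199 hosts, 254 usable); 192.168.145.0/24 (134 hosts, 254 usable); 192.168.146.0/25 (91 hosts, 126 usable); 192.168.146.128/25 (78 hosts, 126 usable)


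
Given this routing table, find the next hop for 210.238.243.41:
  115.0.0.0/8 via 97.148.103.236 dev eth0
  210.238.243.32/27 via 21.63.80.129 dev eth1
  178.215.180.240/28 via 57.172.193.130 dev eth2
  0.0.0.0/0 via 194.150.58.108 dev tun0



Longest prefix match for 210.238.243.41:
  /8 115.0.0.0: no
  /27 210.238.243.32: MATCH
  /28 178.215.180.240: no
  /0 0.0.0.0: MATCH
Selected: next-hop 21.63.80.129 via eth1 (matched /27)


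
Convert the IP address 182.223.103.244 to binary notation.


182 = 10110110
223 = 11011111
103 = 01100111
244 = 11110100
Binary: 10110110.11011111.01100111.11110100


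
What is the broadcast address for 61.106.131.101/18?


Network: 61.106.128.0/18
Host bits = 14
Set all host bits to 1:
Broadcast: 61.106.191.255


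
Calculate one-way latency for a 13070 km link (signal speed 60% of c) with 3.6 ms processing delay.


Speed = 0.6 * 3e5 km/s = 180000 km/s
Propagation delay = 13070 / 180000 = 0.0726 s = 72.6111 ms
Processing delay = 3.6 ms
Total one-way latency = 76.2111 ms


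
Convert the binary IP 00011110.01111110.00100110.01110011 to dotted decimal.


00011110 = 30
01111110 = 126
00100110 = 38
01110011 = 115
IP: 30.126.38.115


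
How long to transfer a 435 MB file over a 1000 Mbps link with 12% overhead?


Effective throughput = 1000 * (1 - 12/100) = 880 Mbps
File size in Mb = 435 * 8 = 3480 Mb
Time = 3480 / 880
Time = 3.9545 seconds


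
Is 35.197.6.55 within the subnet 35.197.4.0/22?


Subnet network: 35.197.4.0
Test IP AND mask: 35.197.4.0
Yes, 35.197.6.55 is in 35.197.4.0/22


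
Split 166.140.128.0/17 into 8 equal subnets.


New prefix = 17 + 3 = 20
Each subnet has 4096 addresses
  166.140.128.0/20
  166.140.144.0/20
  166.140.160.0/20
  166.140.176.0/20
  166.140.192.0/20
  166.140.208.0/20
  166.140.224.0/20
  166.140.240.0/20
Subnets: 166.140.128.0/20, 166.140.144.0/20, 166.140.160.0/20, 166.140.176.0/20, 166.140.192.0/20, 166.140.208.0/20, 166.140.224.0/20, 166.140.240.0/20


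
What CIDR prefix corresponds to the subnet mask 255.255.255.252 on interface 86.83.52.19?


Binary: 11111111.11111111.11111111.11111100
Count leading 1s
Prefix: /30


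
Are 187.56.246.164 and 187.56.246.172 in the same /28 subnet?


Mask: 255.255.255.240
187.56.246.164 AND mask = 187.56.246.160
187.56.246.172 AND mask = 187.56.246.160
Yes, same subnet (187.56.246.160)


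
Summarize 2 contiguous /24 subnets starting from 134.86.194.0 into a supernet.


Original prefix: /24
Number of subnets: 2 = 2^1
New prefix = 24 - 1 = 23
Supernet: 134.86.194.0/23


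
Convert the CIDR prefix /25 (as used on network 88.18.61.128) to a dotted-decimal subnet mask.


/25 means 25 network bits, 7 host bits
Binary: 11111111111111111111111110000000
Mask: 255.255.255.128


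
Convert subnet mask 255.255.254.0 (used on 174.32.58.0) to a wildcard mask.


Subnet mask: 255.255.254.0
Wildcard = 255.255.255.255 - subnet mask
255 - 255 = 0
255 - 255 = 0
255 - 254 = 1
255 - 0 = 255
Wildcard: 0.0.1.255


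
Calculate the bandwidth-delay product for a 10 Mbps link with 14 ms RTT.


BDP = bandwidth * RTT
= 10 Mbps * 14 ms
= 10 * 1e6 * 14 / 1000 bits
= 140000 bits
= 17500 bytes
= 17.0898 KB
BDP = 140000 bits (17500 bytes)


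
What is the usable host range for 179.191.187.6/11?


Network: 179.160.0.0
Broadcast: 179.191.255.255
First usable = network + 1
Last usable = broadcast - 1
Range: 179.160.0.1 to 179.191.255.254


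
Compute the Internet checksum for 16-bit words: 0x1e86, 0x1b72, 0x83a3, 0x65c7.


Sum all words (with carry folding):
+ 0x1e86 = 0x1e86
+ 0x1b72 = 0x39f8
+ 0x83a3 = 0xbd9b
+ 0x65c7 = 0x2363
One's complement: ~0x2363
Checksum = 0xdc9c


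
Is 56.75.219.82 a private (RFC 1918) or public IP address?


RFC 1918 private ranges:
  10.0.0.0/8 (10.0.0.0 - 10.255.255.255)
  172.16.0.0/12 (172.16.0.0 - 172.31.255.255)
  192.168.0.0/16 (192.168.0.0 - 192.168.255.255)
Public (not in any RFC 1918 range)


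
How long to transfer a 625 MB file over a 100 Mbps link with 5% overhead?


Effective throughput = 100 * (1 - 5/100) = 95 Mbps
File size in Mb = 625 * 8 = 5000 Mb
Time = 5000 / 95
Time = 52.6316 seconds


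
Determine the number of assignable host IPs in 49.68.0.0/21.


Host bits = 32 - 21 = 11
Total addresses = 2^11 = 2048
Usable = total - 2 (network and broadcast)
Usable hosts: 2046


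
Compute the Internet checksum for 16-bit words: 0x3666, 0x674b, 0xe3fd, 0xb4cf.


Sum all words (with carry folding):
+ 0x3666 = 0x3666
+ 0x674b = 0x9db1
+ 0xe3fd = 0x81af
+ 0xb4cf = 0x367f
One's complement: ~0x367f
Checksum = 0xc980


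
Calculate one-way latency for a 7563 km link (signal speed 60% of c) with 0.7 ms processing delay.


Speed = 0.6 * 3e5 km/s = 180000 km/s
Propagation delay = 7563 / 180000 = 0.042 s = 42.0167 ms
Processing delay = 0.7 ms
Total one-way latency = 42.7167 ms


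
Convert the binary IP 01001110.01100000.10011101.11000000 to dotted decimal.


01001110 = 78
01100000 = 96
10011101 = 157
11000000 = 192
IP: 78.96.157.192


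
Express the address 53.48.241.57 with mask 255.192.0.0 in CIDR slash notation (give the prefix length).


Binary: 11111111.11000000.00000000.00000000
Count leading 1s
Prefix: /10


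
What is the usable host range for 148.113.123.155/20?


Network: 148.113.112.0
Broadcast: 148.113.127.255
First usable = network + 1
Last usable = broadcast - 1
Range: 148.113.112.1 to 148.113.127.254


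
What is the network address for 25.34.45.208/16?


IP:   00011001.00100010.00101101.11010000
Mask: 11111111.11111111.00000000.00000000
AND operation:
Net:  00011001.00100010.00000000.00000000
Network: 25.34.0.0/16


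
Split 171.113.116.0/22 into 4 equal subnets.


New prefix = 22 + 2 = 24
Each subnet has 256 addresses
  171.113.116.0/24
  171.113.117.0/24
  171.113.118.0/24
  171.113.119.0/24
Subnets: 171.113.116.0/24, 171.113.117.0/24, 171.113.118.0/24, 171.113.119.0/24


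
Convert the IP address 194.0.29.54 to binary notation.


194 = 11000010
0 = 00000000
29 = 00011101
54 = 00110110
Binary: 11000010.00000000.00011101.00110110


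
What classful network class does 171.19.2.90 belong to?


First octet: 171
Binary: 10101011
10xxxxxx -> Class B (128-191)
Class B, default mask 255.255.0.0 (/16)


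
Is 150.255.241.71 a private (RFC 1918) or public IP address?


RFC 1918 private ranges:
  10.0.0.0/8 (10.0.0.0 - 10.255.255.255)
  172.16.0.0/12 (172.16.0.0 - 172.31.255.255)
  192.168.0.0/16 (192.168.0.0 - 192.168.255.255)
Public (not in any RFC 1918 range)


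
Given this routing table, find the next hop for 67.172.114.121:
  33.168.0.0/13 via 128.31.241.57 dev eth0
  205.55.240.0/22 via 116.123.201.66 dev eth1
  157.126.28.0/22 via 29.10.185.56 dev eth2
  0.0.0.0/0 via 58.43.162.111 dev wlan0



Longest prefix match for 67.172.114.121:
  /13 33.168.0.0: no
  /22 205.55.240.0: no
  /22 157.126.28.0: no
  /0 0.0.0.0: MATCH
Selected: next-hop 58.43.162.111 via wlan0 (matched /0)


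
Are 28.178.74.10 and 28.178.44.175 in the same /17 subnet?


Mask: 255.255.128.0
28.178.74.10 AND mask = 28.178.0.0
28.178.44.175 AND mask = 28.178.0.0
Yes, same subnet (28.178.0.0)


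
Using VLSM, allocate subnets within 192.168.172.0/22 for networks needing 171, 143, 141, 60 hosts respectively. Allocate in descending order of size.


171 hosts -> /24 (254 usable): 192.168.172.0/24
143 hosts -> /24 (254 usable): 192.168.173.0/24
141 hosts -> /24 (254 usable): 192.168.174.0/24
60 hosts -> /26 (62 usable): 192.168.175.0/26
Allocation: 192.168.172.0/24 (171 hosts, 254 usable); 192.168.173.0/24 (143 hosts, 254 usable); 192.168.174.0/24 (141 hosts, 254 usable); 192.168.175.0/26 (60 hosts, 62 usable)


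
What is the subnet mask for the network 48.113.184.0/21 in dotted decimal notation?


/21 means 21 network bits, 11 host bits
Binary: 11111111111111111111100000000000
Mask: 255.255.248.0


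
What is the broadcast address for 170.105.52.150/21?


Network: 170.105.48.0/21
Host bits = 11
Set all host bits to 1:
Broadcast: 170.105.55.255


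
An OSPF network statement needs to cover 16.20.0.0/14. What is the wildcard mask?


Subnet mask: 255.252.0.0
Wildcard = 255.255.255.255 - subnet mask
255 - 255 = 0
255 - 252 = 3
255 - 0 = 255
255 - 0 = 255
Wildcard: 0.3.255.255


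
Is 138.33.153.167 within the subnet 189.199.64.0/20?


Subnet network: 189.199.64.0
Test IP AND mask: 138.33.144.0
No, 138.33.153.167 is not in 189.199.64.0/20


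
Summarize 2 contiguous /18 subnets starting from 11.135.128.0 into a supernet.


Original prefix: /18
Number of subnets: 2 = 2^1
New prefix = 18 - 1 = 17
Supernet: 11.135.128.0/17


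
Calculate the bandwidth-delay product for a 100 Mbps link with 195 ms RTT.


BDP = bandwidth * RTT
= 100 Mbps * 195 ms
= 100 * 1e6 * 195 / 1000 bits
= 19500000 bits
= 2437500 bytes
= 2380.3711 KB
BDP = 19500000 bits (2437500 bytes)


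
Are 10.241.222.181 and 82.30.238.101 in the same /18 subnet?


Mask: 255.255.192.0
10.241.222.181 AND mask = 10.241.192.0
82.30.238.101 AND mask = 82.30.192.0
No, different subnets (10.241.192.0 vs 82.30.192.0)


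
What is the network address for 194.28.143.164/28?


IP:   11000010.00011100.10001111.10100100
Mask: 11111111.11111111.11111111.11110000
AND operation:
Net:  11000010.00011100.10001111.10100000
Network: 194.28.143.160/28


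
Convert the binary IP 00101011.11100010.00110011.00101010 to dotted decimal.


00101011 = 43
11100010 = 226
00110011 = 51
00101010 = 42
IP: 43.226.51.42


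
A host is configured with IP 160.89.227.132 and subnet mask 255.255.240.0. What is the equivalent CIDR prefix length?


Binary: 11111111.11111111.11110000.00000000
Count leading 1s
Prefix: /20


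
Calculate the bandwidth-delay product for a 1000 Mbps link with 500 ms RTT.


BDP = bandwidth * RTT
= 1000 Mbps * 500 ms
= 1000 * 1e6 * 500 / 1000 bits
= 500000000 bits
= 62500000 bytes
= 61035.1562 KB
BDP = 500000000 bits (62500000 bytes)


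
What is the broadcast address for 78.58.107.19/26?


Network: 78.58.107.0/26
Host bits = 6
Set all host bits to 1:
Broadcast: 78.58.107.63


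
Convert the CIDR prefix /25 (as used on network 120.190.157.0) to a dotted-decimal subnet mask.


/25 means 25 network bits, 7 host bits
Binary: 11111111111111111111111110000000
Mask: 255.255.255.128


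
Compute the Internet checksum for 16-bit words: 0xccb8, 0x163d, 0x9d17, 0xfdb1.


Sum all words (with carry folding):
+ 0xccb8 = 0xccb8
+ 0x163d = 0xe2f5
+ 0x9d17 = 0x800d
+ 0xfdb1 = 0x7dbf
One's complement: ~0x7dbf
Checksum = 0x8240


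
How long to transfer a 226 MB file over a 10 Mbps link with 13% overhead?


Effective throughput = 10 * (1 - 13/100) = 8.7 Mbps
File size in Mb = 226 * 8 = 1808 Mb
Time = 1808 / 8.7
Time = 207.8161 seconds


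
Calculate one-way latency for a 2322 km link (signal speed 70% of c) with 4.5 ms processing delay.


Speed = 0.7 * 3e5 km/s = 210000 km/s
Propagation delay = 2322 / 210000 = 0.0111 s = 11.0571 ms
Processing delay = 4.5 ms
Total one-way latency = 15.5571 ms


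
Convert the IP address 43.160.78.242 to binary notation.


43 = 00101011
160 = 10100000
78 = 01001110
242 = 11110010
Binary: 00101011.10100000.01001110.11110010


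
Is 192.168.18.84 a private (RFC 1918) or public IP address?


RFC 1918 private ranges:
  10.0.0.0/8 (10.0.0.0 - 10.255.255.255)
  172.16.0.0/12 (172.16.0.0 - 172.31.255.255)
  192.168.0.0/16 (192.168.0.0 - 192.168.255.255)
Private (in 192.168.0.0/16)


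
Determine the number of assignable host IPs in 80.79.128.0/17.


Host bits = 32 - 17 = 15
Total addresses = 2^15 = 32768
Usable = total - 2 (network and broadcast)
Usable hosts: 32766


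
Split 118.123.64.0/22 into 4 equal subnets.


New prefix = 22 + 2 = 24
Each subnet has 256 addresses
  118.123.64.0/24
  118.123.65.0/24
  118.123.66.0/24
  118.123.67.0/24
Subnets: 118.123.64.0/24, 118.123.65.0/24, 118.123.66.0/24, 118.123.67.0/24


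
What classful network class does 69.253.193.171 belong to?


First octet: 69
Binary: 01000101
0xxxxxxx -> Class A (1-126)
Class A, default mask 255.0.0.0 (/8)


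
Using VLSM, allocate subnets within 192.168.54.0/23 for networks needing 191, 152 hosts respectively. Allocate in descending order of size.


191 hosts -> /24 (254 usable): 192.168.54.0/24
152 hosts -> /24 (254 usable): 192.168.55.0/24
Allocation: 192.168.54.0/24 (191 hosts, 254 usable); 192.168.55.0/24 (152 hosts, 254 usable)


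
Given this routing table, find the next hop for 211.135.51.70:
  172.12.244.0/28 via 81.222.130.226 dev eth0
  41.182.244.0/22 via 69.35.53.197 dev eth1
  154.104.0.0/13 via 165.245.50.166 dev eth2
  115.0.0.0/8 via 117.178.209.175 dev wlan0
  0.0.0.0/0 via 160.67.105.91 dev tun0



Longest prefix match for 211.135.51.70:
  /28 172.12.244.0: no
  /22 41.182.244.0: no
  /13 154.104.0.0: no
  /8 115.0.0.0: no
  /0 0.0.0.0: MATCH
Selected: next-hop 160.67.105.91 via tun0 (matched /0)


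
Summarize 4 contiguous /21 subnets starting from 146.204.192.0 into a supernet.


Original prefix: /21
Number of subnets: 4 = 2^2
New prefix = 21 - 2 = 19
Supernet: 146.204.192.0/19


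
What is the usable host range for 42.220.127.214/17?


Network: 42.220.0.0
Broadcast: 42.220.127.255
First usable = network + 1
Last usable = broadcast - 1
Range: 42.220.0.1 to 42.220.127.254


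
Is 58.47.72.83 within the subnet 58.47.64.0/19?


Subnet network: 58.47.64.0
Test IP AND mask: 58.47.64.0
Yes, 58.47.72.83 is in 58.47.64.0/19


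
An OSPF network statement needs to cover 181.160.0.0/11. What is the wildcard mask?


Subnet mask: 255.224.0.0
Wildcard = 255.255.255.255 - subnet mask
255 - 255 = 0
255 - 224 = 31
255 - 0 = 255
255 - 0 = 255
Wildcard: 0.31.255.255


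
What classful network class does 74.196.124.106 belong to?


First octet: 74
Binary: 01001010
0xxxxxxx -> Class A (1-126)
Class A, default mask 255.0.0.0 (/8)


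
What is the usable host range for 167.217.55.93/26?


Network: 167.217.55.64
Broadcast: 167.217.55.127
First usable = network + 1
Last usable = broadcast - 1
Range: 167.217.55.65 to 167.217.55.126


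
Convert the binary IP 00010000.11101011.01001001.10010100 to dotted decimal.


00010000 = 16
11101011 = 235
01001001 = 73
10010100 = 148
IP: 16.235.73.148


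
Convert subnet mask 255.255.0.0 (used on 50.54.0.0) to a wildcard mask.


Subnet mask: 255.255.0.0
Wildcard = 255.255.255.255 - subnet mask
255 - 255 = 0
255 - 255 = 0
255 - 0 = 255
255 - 0 = 255
Wildcard: 0.0.255.255


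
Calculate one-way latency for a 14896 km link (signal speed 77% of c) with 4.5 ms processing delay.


Speed = 0.77 * 3e5 km/s = 231000 km/s
Propagation delay = 14896 / 231000 = 0.0645 s = 64.4848 ms
Processing delay = 4.5 ms
Total one-way latency = 68.9848 ms


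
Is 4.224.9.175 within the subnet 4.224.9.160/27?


Subnet network: 4.224.9.160
Test IP AND mask: 4.224.9.160
Yes, 4.224.9.175 is in 4.224.9.160/27


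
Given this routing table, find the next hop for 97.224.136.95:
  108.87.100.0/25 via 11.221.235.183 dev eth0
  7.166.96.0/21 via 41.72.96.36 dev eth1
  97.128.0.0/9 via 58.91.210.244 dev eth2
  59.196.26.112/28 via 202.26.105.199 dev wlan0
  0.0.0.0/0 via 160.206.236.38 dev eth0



Longest prefix match for 97.224.136.95:
  /25 108.87.100.0: no
  /21 7.166.96.0: no
  /9 97.128.0.0: MATCH
  /28 59.196.26.112: no
  /0 0.0.0.0: MATCH
Selected: next-hop 58.91.210.244 via eth2 (matched /9)


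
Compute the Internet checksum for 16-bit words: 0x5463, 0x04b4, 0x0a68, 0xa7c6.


Sum all words (with carry folding):
+ 0x5463 = 0x5463
+ 0x04b4 = 0x5917
+ 0x0a68 = 0x637f
+ 0xa7c6 = 0x0b46
One's complement: ~0x0b46
Checksum = 0xf4b9


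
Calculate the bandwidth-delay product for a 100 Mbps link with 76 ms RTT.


BDP = bandwidth * RTT
= 100 Mbps * 76 ms
= 100 * 1e6 * 76 / 1000 bits
= 7600000 bits
= 950000 bytes
= 927.7344 KB
BDP = 7600000 bits (950000 bytes)


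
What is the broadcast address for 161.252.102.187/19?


Network: 161.252.96.0/19
Host bits = 13
Set all host bits to 1:
Broadcast: 161.252.127.255


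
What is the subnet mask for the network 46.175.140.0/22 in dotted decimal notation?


/22 means 22 network bits, 10 host bits
Binary: 11111111111111111111110000000000
Mask: 255.255.252.0


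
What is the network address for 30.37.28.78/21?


IP:   00011110.00100101.00011100.01001110
Mask: 11111111.11111111.11111000.00000000
AND operation:
Net:  00011110.00100101.00011000.00000000
Network: 30.37.24.0/21


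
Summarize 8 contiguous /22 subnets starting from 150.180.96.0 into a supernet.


Original prefix: /22
Number of subnets: 8 = 2^3
New prefix = 22 - 3 = 19
Supernet: 150.180.96.0/19


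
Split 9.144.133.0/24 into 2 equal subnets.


New prefix = 24 + 1 = 25
Each subnet has 128 addresses
  9.144.133.0/25
  9.144.133.128/25
Subnets: 9.144.133.0/25, 9.144.133.128/25


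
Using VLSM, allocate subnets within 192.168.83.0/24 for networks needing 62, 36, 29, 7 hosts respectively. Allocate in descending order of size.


62 hosts -> /26 (62 usable): 192.168.83.0/26
36 hosts -> /26 (62 usable): 192.168.83.64/26
29 hosts -> /27 (30 usable): 192.168.83.128/27
7 hosts -> /28 (14 usable): 192.168.83.160/28
Allocation: 192.168.83.0/26 (62 hosts, 62 usable); 192.168.83.64/26 (36 hosts, 62 usable); 192.168.83.128/27 (29 hosts, 30 usable); 192.168.83.160/28 (7 hosts, 14 usable)


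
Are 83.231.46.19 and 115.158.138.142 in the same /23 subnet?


Mask: 255.255.254.0
83.231.46.19 AND mask = 83.231.46.0
115.158.138.142 AND mask = 115.158.138.0
No, different subnets (83.231.46.0 vs 115.158.138.0)


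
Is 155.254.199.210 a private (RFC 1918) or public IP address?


RFC 1918 private ranges:
  10.0.0.0/8 (10.0.0.0 - 10.255.255.255)
  172.16.0.0/12 (172.16.0.0 - 172.31.255.255)
  192.168.0.0/16 (192.168.0.0 - 192.168.255.255)
Public (not in any RFC 1918 range)


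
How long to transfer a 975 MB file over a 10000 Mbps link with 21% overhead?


Effective throughput = 10000 * (1 - 21/100) = 7900 Mbps
File size in Mb = 975 * 8 = 7800 Mb
Time = 7800 / 7900
Time = 0.9873 seconds


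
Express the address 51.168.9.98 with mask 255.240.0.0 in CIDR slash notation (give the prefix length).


Binary: 11111111.11110000.00000000.00000000
Count leading 1s
Prefix: /12


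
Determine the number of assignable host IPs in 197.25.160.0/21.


Host bits = 32 - 21 = 11
Total addresses = 2^11 = 2048
Usable = total - 2 (network and broadcast)
Usable hosts: 2046


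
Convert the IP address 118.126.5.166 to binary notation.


118 = 01110110
126 = 01111110
5 = 00000101
166 = 10100110
Binary: 01110110.01111110.00000101.10100110


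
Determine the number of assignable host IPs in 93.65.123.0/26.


Host bits = 32 - 26 = 6
Total addresses = 2^6 = 64
Usable = total - 2 (network and broadcast)
Usable hosts: 62


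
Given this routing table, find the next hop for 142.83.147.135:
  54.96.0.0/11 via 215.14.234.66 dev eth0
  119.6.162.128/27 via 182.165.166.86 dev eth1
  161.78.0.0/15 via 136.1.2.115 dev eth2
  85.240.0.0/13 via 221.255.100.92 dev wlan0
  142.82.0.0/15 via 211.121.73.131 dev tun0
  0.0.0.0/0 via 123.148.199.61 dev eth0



Longest prefix match for 142.83.147.135:
  /11 54.96.0.0: no
  /27 119.6.162.128: no
  /15 161.78.0.0: no
  /13 85.240.0.0: no
  /15 142.82.0.0: MATCH
  /0 0.0.0.0: MATCH
Selected: next-hop 211.121.73.131 via tun0 (matched /15)


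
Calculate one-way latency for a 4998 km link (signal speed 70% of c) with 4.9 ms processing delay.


Speed = 0.7 * 3e5 km/s = 210000 km/s
Propagation delay = 4998 / 210000 = 0.0238 s = 23.8 ms
Processing delay = 4.9 ms
Total one-way latency = 28.7 ms


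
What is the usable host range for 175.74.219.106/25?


Network: 175.74.219.0
Broadcast: 175.74.219.127
First usable = network + 1
Last usable = broadcast - 1
Range: 175.74.219.1 to 175.74.219.126


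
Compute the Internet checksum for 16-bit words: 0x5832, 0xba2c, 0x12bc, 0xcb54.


Sum all words (with carry folding):
+ 0x5832 = 0x5832
+ 0xba2c = 0x125f
+ 0x12bc = 0x251b
+ 0xcb54 = 0xf06f
One's complement: ~0xf06f
Checksum = 0x0f90


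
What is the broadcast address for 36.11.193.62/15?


Network: 36.10.0.0/15
Host bits = 17
Set all host bits to 1:
Broadcast: 36.11.255.255


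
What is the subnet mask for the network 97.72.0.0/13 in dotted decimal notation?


/13 means 13 network bits, 19 host bits
Binary: 11111111111110000000000000000000
Mask: 255.248.0.0


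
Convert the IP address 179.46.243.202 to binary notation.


179 = 10110011
46 = 00101110
243 = 11110011
202 = 11001010
Binary: 10110011.00101110.11110011.11001010
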